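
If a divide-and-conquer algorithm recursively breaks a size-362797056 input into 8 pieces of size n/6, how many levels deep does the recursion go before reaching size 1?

For divide and conquer with division factor 6:

Problem sizes at each level:
Level 0: 362797056
Level 1: 60466176
Level 2: 10077696
Level 3: 1679616
Level 4: 279936
Level 5: 46656
Level 6: 7776
Level 7: 1296
Level 8: 216
Level 9: 36
Level 10: 6
Level 11: 1

The root is level 0 and the size-1 base case is level 11 (the tree spans levels 0 through 11, i.e. 12 levels counting the root), so the depth is the number of divisions: log_6(362797056) = 11

The recursion tree depth is log_6(362797056) = 11. At each level, the problem size is divided by 6, so it takes 11 divisions to reduce to a base case of size 1. The algorithm makes 8 recursive calls at each level.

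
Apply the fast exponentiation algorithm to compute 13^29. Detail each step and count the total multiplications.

Computing 13^29 by squaring (build up from 13^1; each line after the first costs one multiplication):

13^1 = 13
13^2 = (13^1)^2 = 13^2 = 169
13^3 = 13 * 13^2 = 13 * 169 = 2197
13^6 = (13^3)^2 = 2197^2 = 4826809
13^7 = 13 * 13^6 = 13 * 4826809 = 62748517
13^14 = (13^7)^2 = 62748517^2 = 3937376385699289
13^28 = (13^14)^2 = 3937376385699289^2 = 15502932802662396215269535105521
13^29 = 13 * 13^28 = 13 * 15502932802662396215269535105521 = 201538126434611150798503956371773

Result: 201538126434611150798503956371773
Multiplications needed: 7 (7 lines after 13^1)

13^29 = 201538126434611150798503956371773. Using exponentiation by squaring, this requires 7 multiplications. The key idea: if the exponent is even, square the half-power; if odd, multiply by the base once.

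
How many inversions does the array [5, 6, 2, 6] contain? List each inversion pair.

Finding inversions in [5, 6, 2, 6]:

(0, 2): arr[0]=5 > arr[2]=2
(1, 2): arr[1]=6 > arr[2]=2

Total inversions: 2

The array has 2 inversion(s): (0,2), (1,2). Each pair (i,j) satisfies i < j and arr[i] > arr[j].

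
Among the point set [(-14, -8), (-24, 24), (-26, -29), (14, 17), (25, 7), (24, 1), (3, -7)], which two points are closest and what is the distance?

Computing all pairwise distances among 7 points:

d((-14, -8), (-24, 24)) = 33.5261
d((-14, -8), (-26, -29)) = 24.1868
d((-14, -8), (14, 17)) = 37.5366
d((-14, -8), (25, 7)) = 41.7852
d((-14, -8), (24, 1)) = 39.0512
d((-14, -8), (3, -7)) = 17.0294
d((-24, 24), (-26, -29)) = 53.0377
d((-24, 24), (14, 17)) = 38.6394
d((-24, 24), (25, 7)) = 51.8652
d((-24, 24), (24, 1)) = 53.2259
d((-24, 24), (3, -7)) = 41.1096
d((-26, -29), (14, 17)) = 60.959
d((-26, -29), (25, 7)) = 62.426
d((-26, -29), (24, 1)) = 58.3095
d((-26, -29), (3, -7)) = 36.4005
d((14, 17), (25, 7)) = 14.8661
d((14, 17), (24, 1)) = 18.868
d((14, 17), (3, -7)) = 26.4008
d((25, 7), (24, 1)) = 6.0828 <-- minimum
d((25, 7), (3, -7)) = 26.0768
d((24, 1), (3, -7)) = 22.4722

Closest pair: (25, 7) and (24, 1) with distance 6.0828

The closest pair is (25, 7) and (24, 1) with Euclidean distance 6.0828. For 7 points, brute-force pairwise comparison is shown above. For large n, the divide-and-conquer algorithm (sort by x, recurse on halves, check the dividing strip) achieves O(n log n).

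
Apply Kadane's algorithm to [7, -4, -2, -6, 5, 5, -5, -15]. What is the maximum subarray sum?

Using Kadane's algorithm on [7, -4, -2, -6, 5, 5, -5, -15]:

Scanning through the array:
Position 1 (value -4): max_ending_here = 3, max_so_far = 7
Position 2 (value -2): max_ending_here = 1, max_so_far = 7
Position 3 (value -6): max_ending_here = -5, max_so_far = 7
Position 4 (value 5): max_ending_here = 5, max_so_far = 7
Position 5 (value 5): max_ending_here = 10, max_so_far = 10
Position 6 (value -5): max_ending_here = 5, max_so_far = 10
Position 7 (value -15): max_ending_here = -10, max_so_far = 10

Maximum subarray: [5, 5]
Maximum sum: 10

The maximum subarray is [5, 5] with sum 10. This subarray runs from index 4 to index 5.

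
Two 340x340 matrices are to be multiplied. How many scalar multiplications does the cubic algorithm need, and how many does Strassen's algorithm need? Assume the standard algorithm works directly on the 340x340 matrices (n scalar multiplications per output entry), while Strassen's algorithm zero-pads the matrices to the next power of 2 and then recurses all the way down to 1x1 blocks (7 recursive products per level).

Matrix multiplication for 340x340 matrices:

Strassen's algorithm requires power-of-2 dimensions. Pad 340x340 to 512x512 (next power of 2).

Standard algorithm: 340^3 = 39304000 multiplications
Strassen's algorithm: 7^(log2(512)) = 7^9 = 40353607 multiplications
Difference: 39304000 - 40353607 = -1049607 (Strassen uses MORE here due to padding overhead — for small or just-over-power-of-2 n, padding can outweigh the per-level savings)

Standard: 39304000 multiplications (340^3). Strassen: 40353607 multiplications (7^9, after padding to 512x512). Strassen reduces 8 recursive multiplications to 7 at each level.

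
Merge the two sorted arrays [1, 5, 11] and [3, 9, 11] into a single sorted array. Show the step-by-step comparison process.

Merging process:

Compare 1 vs 3: take 1 from left. Merged: [1]
Compare 5 vs 3: take 3 from right. Merged: [1, 3]
Compare 5 vs 9: take 5 from left. Merged: [1, 3, 5]
Compare 11 vs 9: take 9 from right. Merged: [1, 3, 5, 9]
Compare 11 vs 11: take 11 from left. Merged: [1, 3, 5, 9, 11]
Append remaining from right: [11]. Merged: [1, 3, 5, 9, 11, 11]

Final merged array: [1, 3, 5, 9, 11, 11]
Total comparisons: 5

The merged array is [1, 3, 5, 9, 11, 11], requiring 5 comparisons. The merge step runs in O(n) time where n is the total number of elements.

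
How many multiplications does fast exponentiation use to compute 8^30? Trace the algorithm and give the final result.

Computing 8^30 by squaring (build up from 8^1; each line after the first costs one multiplication):

8^1 = 8
8^2 = (8^1)^2 = 8^2 = 64
8^3 = 8 * 8^2 = 8 * 64 = 512
8^6 = (8^3)^2 = 512^2 = 262144
8^7 = 8 * 8^6 = 8 * 262144 = 2097152
8^14 = (8^7)^2 = 2097152^2 = 4398046511104
8^15 = 8 * 8^14 = 8 * 4398046511104 = 35184372088832
8^30 = (8^15)^2 = 35184372088832^2 = 1237940039285380274899124224

Result: 1237940039285380274899124224
Multiplications needed: 7 (7 lines after 8^1)

8^30 = 1237940039285380274899124224. Using exponentiation by squaring, this requires 7 multiplications. The key idea: if the exponent is even, square the half-power; if odd, multiply by the base once.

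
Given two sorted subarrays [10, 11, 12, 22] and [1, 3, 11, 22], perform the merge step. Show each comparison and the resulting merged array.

Merging process:

Compare 10 vs 1: take 1 from right. Merged: [1]
Compare 10 vs 3: take 3 from right. Merged: [1, 3]
Compare 10 vs 11: take 10 from left. Merged: [1, 3, 10]
Compare 11 vs 11: take 11 from left. Merged: [1, 3, 10, 11]
Compare 12 vs 11: take 11 from right. Merged: [1, 3, 10, 11, 11]
Compare 12 vs 22: take 12 from left. Merged: [1, 3, 10, 11, 11, 12]
Compare 22 vs 22: take 22 from left. Merged: [1, 3, 10, 11, 11, 12, 22]
Append remaining from right: [22]. Merged: [1, 3, 10, 11, 11, 12, 22, 22]

Final merged array: [1, 3, 10, 11, 11, 12, 22, 22]
Total comparisons: 7

The merged array is [1, 3, 10, 11, 11, 12, 22, 22], requiring 7 comparisons. The merge step runs in O(n) time where n is the total number of elements.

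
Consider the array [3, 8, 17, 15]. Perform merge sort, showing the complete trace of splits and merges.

Merge sort trace:

Split: [3, 8, 17, 15] -> [3, 8] and [17, 15]
  Split: [3, 8] -> [3] and [8]
  Merge: [3] + [8] -> [3, 8]
  Split: [17, 15] -> [17] and [15]
  Merge: [17] + [15] -> [15, 17]
Merge: [3, 8] + [15, 17] -> [3, 8, 15, 17]

Final sorted array: [3, 8, 15, 17]

The merge sort proceeds by recursively splitting the array and merging sorted halves.
After all merges, the sorted array is [3, 8, 15, 17].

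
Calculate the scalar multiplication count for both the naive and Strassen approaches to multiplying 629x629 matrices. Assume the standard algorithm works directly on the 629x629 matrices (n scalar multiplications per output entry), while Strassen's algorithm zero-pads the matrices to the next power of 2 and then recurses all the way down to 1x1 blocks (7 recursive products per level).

Matrix multiplication for 629x629 matrices:

Strassen's algorithm requires power-of-2 dimensions. Pad 629x629 to 1024x1024 (next power of 2).

Standard algorithm: 629^3 = 248858189 multiplications
Strassen's algorithm: 7^(log2(1024)) = 7^10 = 282475249 multiplications
Difference: 248858189 - 282475249 = -33617060 (Strassen uses MORE here due to padding overhead — for small or just-over-power-of-2 n, padding can outweigh the per-level savings)

Standard: 248858189 multiplications (629^3). Strassen: 282475249 multiplications (7^10, after padding to 1024x1024). Strassen reduces 8 recursive multiplications to 7 at each level.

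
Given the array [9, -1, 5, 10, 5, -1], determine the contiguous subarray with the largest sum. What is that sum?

Using Kadane's algorithm on [9, -1, 5, 10, 5, -1]:

Scanning through the array:
Position 1 (value -1): max_ending_here = 8, max_so_far = 9
Position 2 (value 5): max_ending_here = 13, max_so_far = 13
Position 3 (value 10): max_ending_here = 23, max_so_far = 23
Position 4 (value 5): max_ending_here = 28, max_so_far = 28
Position 5 (value -1): max_ending_here = 27, max_so_far = 28

Maximum subarray: [9, -1, 5, 10, 5]
Maximum sum: 28

The maximum subarray is [9, -1, 5, 10, 5] with sum 28. This subarray runs from index 0 to index 4.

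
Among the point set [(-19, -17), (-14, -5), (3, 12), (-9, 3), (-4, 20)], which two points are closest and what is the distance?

Computing all pairwise distances among 5 points:

d((-19, -17), (-14, -5)) = 13.0
d((-19, -17), (3, 12)) = 36.4005
d((-19, -17), (-9, 3)) = 22.3607
d((-19, -17), (-4, 20)) = 39.9249
d((-14, -5), (3, 12)) = 24.0416
d((-14, -5), (-9, 3)) = 9.434 <-- minimum
d((-14, -5), (-4, 20)) = 26.9258
d((3, 12), (-9, 3)) = 15.0
d((3, 12), (-4, 20)) = 10.6301
d((-9, 3), (-4, 20)) = 17.72

Closest pair: (-14, -5) and (-9, 3) with distance 9.434

The closest pair is (-14, -5) and (-9, 3) with Euclidean distance 9.434. For 5 points, brute-force pairwise comparison is shown above. For large n, the divide-and-conquer algorithm (sort by x, recurse on halves, check the dividing strip) achieves O(n log n).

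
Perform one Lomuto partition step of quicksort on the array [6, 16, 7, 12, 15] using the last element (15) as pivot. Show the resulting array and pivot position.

Lomuto partition with pivot = 15:

Initial array: [6, 16, 7, 12, 15]

arr[0]=6 <= 15: swap with position 0, array becomes [6, 16, 7, 12, 15]
arr[1]=16 > 15: no swap
arr[2]=7 <= 15: swap with position 1, array becomes [6, 7, 16, 12, 15]
arr[3]=12 <= 15: swap with position 2, array becomes [6, 7, 12, 16, 15]

Place pivot at position 3: [6, 7, 12, 15, 16]
Pivot position: 3

After partitioning with pivot 15, the array becomes [6, 7, 12, 15, 16]. The pivot is placed at index 3. All elements to the left of the pivot are <= 15, and all elements to the right are > 15.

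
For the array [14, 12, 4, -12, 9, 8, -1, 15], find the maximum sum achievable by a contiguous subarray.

Using Kadane's algorithm on [14, 12, 4, -12, 9, 8, -1, 15]:

Scanning through the array:
Position 1 (value 12): max_ending_here = 26, max_so_far = 26
Position 2 (value 4): max_ending_here = 30, max_so_far = 30
Position 3 (value -12): max_ending_here = 18, max_so_far = 30
Position 4 (value 9): max_ending_here = 27, max_so_far = 30
Position 5 (value 8): max_ending_here = 35, max_so_far = 35
Position 6 (value -1): max_ending_here = 34, max_so_far = 35
Position 7 (value 15): max_ending_here = 49, max_so_far = 49

Maximum subarray: [14, 12, 4, -12, 9, 8, -1, 15]
Maximum sum: 49

The maximum subarray is [14, 12, 4, -12, 9, 8, -1, 15] with sum 49. This subarray runs from index 0 to index 7.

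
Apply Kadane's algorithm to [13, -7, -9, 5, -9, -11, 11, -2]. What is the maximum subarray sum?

Using Kadane's algorithm on [13, -7, -9, 5, -9, -11, 11, -2]:

Scanning through the array:
Position 1 (value -7): max_ending_here = 6, max_so_far = 13
Position 2 (value -9): max_ending_here = -3, max_so_far = 13
Position 3 (value 5): max_ending_here = 5, max_so_far = 13
Position 4 (value -9): max_ending_here = -4, max_so_far = 13
Position 5 (value -11): max_ending_here = -11, max_so_far = 13
Position 6 (value 11): max_ending_here = 11, max_so_far = 13
Position 7 (value -2): max_ending_here = 9, max_so_far = 13

Maximum subarray: [13]
Maximum sum: 13

The maximum subarray is [13] with sum 13. This subarray runs from index 0 to index 0.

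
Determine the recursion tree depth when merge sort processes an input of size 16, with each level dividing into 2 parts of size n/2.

For divide and conquer with division factor 2:

Problem sizes at each level:
Level 0: 16
Level 1: 8
Level 2: 4
Level 3: 2
Level 4: 1

The root is level 0 and the size-1 base case is level 4 (the tree spans levels 0 through 4, i.e. 5 levels counting the root), so the depth is the number of divisions: log_2(16) = 4

The recursion tree depth is log_2(16) = 4. At each level, the problem size is divided by 2, so it takes 4 divisions to reduce to a base case of size 1. The algorithm makes 2 recursive calls at each level.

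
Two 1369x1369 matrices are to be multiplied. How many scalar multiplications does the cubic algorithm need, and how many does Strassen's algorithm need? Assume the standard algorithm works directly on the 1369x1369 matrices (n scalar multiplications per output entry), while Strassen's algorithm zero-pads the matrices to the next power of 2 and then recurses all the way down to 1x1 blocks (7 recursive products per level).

Matrix multiplication for 1369x1369 matrices:

Strassen's algorithm requires power-of-2 dimensions. Pad 1369x1369 to 2048x2048 (next power of 2).

Standard algorithm: 1369^3 = 2565726409 multiplications
Strassen's algorithm: 7^(log2(2048)) = 7^11 = 1977326743 multiplications
Savings: 2565726409 - 1977326743 = 588399666 multiplications

Standard: 2565726409 multiplications (1369^3). Strassen: 1977326743 multiplications (7^11, after padding to 2048x2048). Strassen reduces 8 recursive multiplications to 7 at each level.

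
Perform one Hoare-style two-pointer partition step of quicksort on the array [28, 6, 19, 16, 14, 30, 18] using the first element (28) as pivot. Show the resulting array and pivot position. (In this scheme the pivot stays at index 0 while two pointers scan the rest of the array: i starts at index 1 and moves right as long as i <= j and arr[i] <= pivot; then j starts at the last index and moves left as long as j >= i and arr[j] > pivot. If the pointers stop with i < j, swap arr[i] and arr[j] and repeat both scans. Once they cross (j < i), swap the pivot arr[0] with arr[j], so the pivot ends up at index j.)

Hoare-style two-pointer partition with pivot = 28:

Initial array: [28, 6, 19, 16, 14, 30, 18]

Pointers start at i = 1, j = 6.
i stops at index 5 (arr[5]=30 > 28), j stops at index 6 (arr[6]=18 <= 28): swap arr[5] and arr[6], array becomes [28, 6, 19, 16, 14, 18, 30]
i ends at 6, j ends at 5: the pointers have crossed (j < i), so scanning stops.

Swap pivot arr[0] with arr[5] to place pivot at position 5: [18, 6, 19, 16, 14, 28, 30]
Pivot position: 5

After partitioning with pivot 28, the array becomes [18, 6, 19, 16, 14, 28, 30]. The pivot is placed at index 5. All elements to the left of the pivot are <= 28, and all elements to the right are > 28.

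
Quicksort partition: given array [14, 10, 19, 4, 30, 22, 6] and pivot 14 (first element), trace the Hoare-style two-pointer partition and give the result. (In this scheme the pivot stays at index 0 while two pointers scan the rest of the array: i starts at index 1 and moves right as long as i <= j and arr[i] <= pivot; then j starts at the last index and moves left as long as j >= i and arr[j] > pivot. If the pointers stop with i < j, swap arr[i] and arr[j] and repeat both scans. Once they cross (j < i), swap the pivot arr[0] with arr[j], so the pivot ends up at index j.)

Hoare-style two-pointer partition with pivot = 14:

Initial array: [14, 10, 19, 4, 30, 22, 6]

Pointers start at i = 1, j = 6.
i stops at index 2 (arr[2]=19 > 14), j stops at index 6 (arr[6]=6 <= 14): swap arr[2] and arr[6], array becomes [14, 10, 6, 4, 30, 22, 19]
i ends at 4, j ends at 3: the pointers have crossed (j < i), so scanning stops.

Swap pivot arr[0] with arr[3] to place pivot at position 3: [4, 10, 6, 14, 30, 22, 19]
Pivot position: 3

After partitioning with pivot 14, the array becomes [4, 10, 6, 14, 30, 22, 19]. The pivot is placed at index 3. All elements to the left of the pivot are <= 14, and all elements to the right are > 14.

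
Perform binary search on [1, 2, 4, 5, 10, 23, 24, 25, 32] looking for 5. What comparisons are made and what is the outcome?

Binary search for 5 in [1, 2, 4, 5, 10, 23, 24, 25, 32]:

lo=0, hi=8, mid=4, arr[mid]=10 -> 10 > 5, search left half
lo=0, hi=3, mid=1, arr[mid]=2 -> 2 < 5, search right half
lo=2, hi=3, mid=2, arr[mid]=4 -> 4 < 5, search right half
lo=3, hi=3, mid=3, arr[mid]=5 -> Found target at index 3!

Binary search finds 5 at index 3 after 4 comparisons. The search repeatedly halves the search space by comparing with the middle element.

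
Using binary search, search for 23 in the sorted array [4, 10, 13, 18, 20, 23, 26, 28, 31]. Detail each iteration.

Binary search for 23 in [4, 10, 13, 18, 20, 23, 26, 28, 31]:

lo=0, hi=8, mid=4, arr[mid]=20 -> 20 < 23, search right half
lo=5, hi=8, mid=6, arr[mid]=26 -> 26 > 23, search left half
lo=5, hi=5, mid=5, arr[mid]=23 -> Found target at index 5!

Binary search finds 23 at index 5 after 3 comparisons. The search repeatedly halves the search space by comparing with the middle element.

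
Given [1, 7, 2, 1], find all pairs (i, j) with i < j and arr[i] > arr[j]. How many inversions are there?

Finding inversions in [1, 7, 2, 1]:

(1, 2): arr[1]=7 > arr[2]=2
(1, 3): arr[1]=7 > arr[3]=1
(2, 3): arr[2]=2 > arr[3]=1

Total inversions: 3

The array has 3 inversion(s): (1,2), (1,3), (2,3). Each pair (i,j) satisfies i < j and arr[i] > arr[j].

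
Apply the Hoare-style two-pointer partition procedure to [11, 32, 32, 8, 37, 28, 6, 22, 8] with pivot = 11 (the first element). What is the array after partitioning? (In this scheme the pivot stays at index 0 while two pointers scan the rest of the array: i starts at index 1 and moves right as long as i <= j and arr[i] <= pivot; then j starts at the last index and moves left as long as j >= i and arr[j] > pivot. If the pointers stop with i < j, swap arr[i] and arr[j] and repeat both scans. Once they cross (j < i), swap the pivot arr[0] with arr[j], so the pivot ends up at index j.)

Hoare-style two-pointer partition with pivot = 11:

Initial array: [11, 32, 32, 8, 37, 28, 6, 22, 8]

Pointers start at i = 1, j = 8.
i stops at index 1 (arr[1]=32 > 11), j stops at index 8 (arr[8]=8 <= 11): swap arr[1] and arr[8], array becomes [11, 8, 32, 8, 37, 28, 6, 22, 32]
i stops at index 2 (arr[2]=32 > 11), j stops at index 6 (arr[6]=6 <= 11): swap arr[2] and arr[6], array becomes [11, 8, 6, 8, 37, 28, 32, 22, 32]
i ends at 4, j ends at 3: the pointers have crossed (j < i), so scanning stops.

Swap pivot arr[0] with arr[3] to place pivot at position 3: [8, 8, 6, 11, 37, 28, 32, 22, 32]
Pivot position: 3

After partitioning with pivot 11, the array becomes [8, 8, 6, 11, 37, 28, 32, 22, 32]. The pivot is placed at index 3. All elements to the left of the pivot are <= 11, and all elements to the right are > 11.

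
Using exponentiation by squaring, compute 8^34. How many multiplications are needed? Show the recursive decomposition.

Computing 8^34 by squaring (build up from 8^1; each line after the first costs one multiplication):

8^1 = 8
8^2 = (8^1)^2 = 8^2 = 64
8^4 = (8^2)^2 = 64^2 = 4096
8^8 = (8^4)^2 = 4096^2 = 16777216
8^16 = (8^8)^2 = 16777216^2 = 281474976710656
8^17 = 8 * 8^16 = 8 * 281474976710656 = 2251799813685248
8^34 = (8^17)^2 = 2251799813685248^2 = 5070602400912917605986812821504

Result: 5070602400912917605986812821504
Multiplications needed: 6 (6 lines after 8^1)

8^34 = 5070602400912917605986812821504. Using exponentiation by squaring, this requires 6 multiplications. The key idea: if the exponent is even, square the half-power; if odd, multiply by the base once.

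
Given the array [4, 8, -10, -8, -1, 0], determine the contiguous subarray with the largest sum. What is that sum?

Using Kadane's algorithm on [4, 8, -10, -8, -1, 0]:

Scanning through the array:
Position 1 (value 8): max_ending_here = 12, max_so_far = 12
Position 2 (value -10): max_ending_here = 2, max_so_far = 12
Position 3 (value -8): max_ending_here = -6, max_so_far = 12
Position 4 (value -1): max_ending_here = -1, max_so_far = 12
Position 5 (value 0): max_ending_here = 0, max_so_far = 12

Maximum subarray: [4, 8]
Maximum sum: 12

The maximum subarray is [4, 8] with sum 12. This subarray runs from index 0 to index 1.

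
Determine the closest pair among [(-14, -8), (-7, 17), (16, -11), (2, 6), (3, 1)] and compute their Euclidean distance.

Computing all pairwise distances among 5 points:

d((-14, -8), (-7, 17)) = 25.9615
d((-14, -8), (16, -11)) = 30.1496
d((-14, -8), (2, 6)) = 21.2603
d((-14, -8), (3, 1)) = 19.2354
d((-7, 17), (16, -11)) = 36.2353
d((-7, 17), (2, 6)) = 14.2127
d((-7, 17), (3, 1)) = 18.868
d((16, -11), (2, 6)) = 22.0227
d((16, -11), (3, 1)) = 17.6918
d((2, 6), (3, 1)) = 5.099 <-- minimum

Closest pair: (2, 6) and (3, 1) with distance 5.099

The closest pair is (2, 6) and (3, 1) with Euclidean distance 5.099. For 5 points, brute-force pairwise comparison is shown above. For large n, the divide-and-conquer algorithm (sort by x, recurse on halves, check the dividing strip) achieves O(n log n).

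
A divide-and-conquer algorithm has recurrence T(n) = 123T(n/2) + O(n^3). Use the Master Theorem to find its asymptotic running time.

Master Theorem for T(n) = 123T(n/2) + O(n^3):

a = 123, b = 2, c = 3
log_b(a) = log_2(123) = 6.9425

Case 1: c = 3 < log_2(123) = 6.9425
T(n) = O(n^(log_2 123))

For T(n) = 123T(n/2) + O(n^3): log_2(123) = 6.9425. This is Case 1 of the Master Theorem (c < log_b(a), work dominated by leaves), giving O(n^(log_2 123)).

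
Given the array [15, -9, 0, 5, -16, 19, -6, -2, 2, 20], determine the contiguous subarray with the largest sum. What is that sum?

Using Kadane's algorithm on [15, -9, 0, 5, -16, 19, -6, -2, 2, 20]:

Scanning through the array:
Position 1 (value -9): max_ending_here = 6, max_so_far = 15
Position 2 (value 0): max_ending_here = 6, max_so_far = 15
Position 3 (value 5): max_ending_here = 11, max_so_far = 15
Position 4 (value -16): max_ending_here = -5, max_so_far = 15
Position 5 (value 19): max_ending_here = 19, max_so_far = 19
Position 6 (value -6): max_ending_here = 13, max_so_far = 19
Position 7 (value -2): max_ending_here = 11, max_so_far = 19
Position 8 (value 2): max_ending_here = 13, max_so_far = 19
Position 9 (value 20): max_ending_here = 33, max_so_far = 33

Maximum subarray: [19, -6, -2, 2, 20]
Maximum sum: 33

The maximum subarray is [19, -6, -2, 2, 20] with sum 33. This subarray runs from index 5 to index 9.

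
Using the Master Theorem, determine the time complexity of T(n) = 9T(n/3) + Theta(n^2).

Master Theorem for T(n) = 9T(n/3) + O(n^2):

a = 9, b = 3, c = 2
log_b(a) = log_3(9) = 2.0000

Case 2: c = 2 = log_3(9) = 2.0000
T(n) = O(n^2 log n) = O(n^2 log n)

For T(n) = 9T(n/3) + O(n^2): log_3(9) = 2.0000. This is Case 2 of the Master Theorem (c = log_b(a), equal work at all levels), giving O(n^2 log n).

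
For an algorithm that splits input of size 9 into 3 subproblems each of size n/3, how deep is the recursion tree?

For divide and conquer with division factor 3:

Problem sizes at each level:
Level 0: 9
Level 1: 3
Level 2: 1

The root is level 0 and the size-1 base case is level 2 (the tree spans levels 0 through 2, i.e. 3 levels counting the root), so the depth is the number of divisions: log_3(9) = 2

The recursion tree depth is log_3(9) = 2. At each level, the problem size is divided by 3, so it takes 2 divisions to reduce to a base case of size 1. The algorithm makes 3 recursive calls at each level.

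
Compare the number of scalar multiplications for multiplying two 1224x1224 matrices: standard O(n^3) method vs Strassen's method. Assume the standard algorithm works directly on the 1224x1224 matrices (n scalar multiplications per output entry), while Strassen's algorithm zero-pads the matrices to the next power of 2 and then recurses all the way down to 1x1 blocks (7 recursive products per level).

Matrix multiplication for 1224x1224 matrices:

Strassen's algorithm requires power-of-2 dimensions. Pad 1224x1224 to 2048x2048 (next power of 2).

Standard algorithm: 1224^3 = 1833767424 multiplications
Strassen's algorithm: 7^(log2(2048)) = 7^11 = 1977326743 multiplications
Difference: 1833767424 - 1977326743 = -143559319 (Strassen uses MORE here due to padding overhead — for small or just-over-power-of-2 n, padding can outweigh the per-level savings)

Standard: 1833767424 multiplications (1224^3). Strassen: 1977326743 multiplications (7^11, after padding to 2048x2048). Strassen reduces 8 recursive multiplications to 7 at each level.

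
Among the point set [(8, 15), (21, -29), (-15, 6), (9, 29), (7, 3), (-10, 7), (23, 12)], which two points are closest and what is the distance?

Computing all pairwise distances among 7 points:

d((8, 15), (21, -29)) = 45.8803
d((8, 15), (-15, 6)) = 24.6982
d((8, 15), (9, 29)) = 14.0357
d((8, 15), (7, 3)) = 12.0416
d((8, 15), (-10, 7)) = 19.6977
d((8, 15), (23, 12)) = 15.2971
d((21, -29), (-15, 6)) = 50.2096
d((21, -29), (9, 29)) = 59.2284
d((21, -29), (7, 3)) = 34.9285
d((21, -29), (-10, 7)) = 47.5079
d((21, -29), (23, 12)) = 41.0488
d((-15, 6), (9, 29)) = 33.2415
d((-15, 6), (7, 3)) = 22.2036
d((-15, 6), (-10, 7)) = 5.099 <-- minimum
d((-15, 6), (23, 12)) = 38.4708
d((9, 29), (7, 3)) = 26.0768
d((9, 29), (-10, 7)) = 29.0689
d((9, 29), (23, 12)) = 22.0227
d((7, 3), (-10, 7)) = 17.4642
d((7, 3), (23, 12)) = 18.3576
d((-10, 7), (23, 12)) = 33.3766

Closest pair: (-15, 6) and (-10, 7) with distance 5.099

The closest pair is (-15, 6) and (-10, 7) with Euclidean distance 5.099. For 7 points, brute-force pairwise comparison is shown above. For large n, the divide-and-conquer algorithm (sort by x, recurse on halves, check the dividing strip) achieves O(n log n).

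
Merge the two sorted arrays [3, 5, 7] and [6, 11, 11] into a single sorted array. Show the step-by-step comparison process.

Merging process:

Compare 3 vs 6: take 3 from left. Merged: [3]
Compare 5 vs 6: take 5 from left. Merged: [3, 5]
Compare 7 vs 6: take 6 from right. Merged: [3, 5, 6]
Compare 7 vs 11: take 7 from left. Merged: [3, 5, 6, 7]
Append remaining from right: [11, 11]. Merged: [3, 5, 6, 7, 11, 11]

Final merged array: [3, 5, 6, 7, 11, 11]
Total comparisons: 4

The merged array is [3, 5, 6, 7, 11, 11], requiring 4 comparisons. The merge step runs in O(n) time where n is the total number of elements.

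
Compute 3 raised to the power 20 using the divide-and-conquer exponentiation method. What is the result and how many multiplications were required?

Computing 3^20 by squaring (build up from 3^1; each line after the first costs one multiplication):

3^1 = 3
3^2 = (3^1)^2 = 3^2 = 9
3^4 = (3^2)^2 = 9^2 = 81
3^5 = 3 * 3^4 = 3 * 81 = 243
3^10 = (3^5)^2 = 243^2 = 59049
3^20 = (3^10)^2 = 59049^2 = 3486784401

Result: 3486784401
Multiplications needed: 5 (5 lines after 3^1)

3^20 = 3486784401. Using exponentiation by squaring, this requires 5 multiplications. The key idea: if the exponent is even, square the half-power; if odd, multiply by the base once.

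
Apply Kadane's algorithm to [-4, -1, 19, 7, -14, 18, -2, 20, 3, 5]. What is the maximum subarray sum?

Using Kadane's algorithm on [-4, -1, 19, 7, -14, 18, -2, 20, 3, 5]:

Scanning through the array:
Position 1 (value -1): max_ending_here = -1, max_so_far = -1
Position 2 (value 19): max_ending_here = 19, max_so_far = 19
Position 3 (value 7): max_ending_here = 26, max_so_far = 26
Position 4 (value -14): max_ending_here = 12, max_so_far = 26
Position 5 (value 18): max_ending_here = 30, max_so_far = 30
Position 6 (value -2): max_ending_here = 28, max_so_far = 30
Position 7 (value 20): max_ending_here = 48, max_so_far = 48
Position 8 (value 3): max_ending_here = 51, max_so_far = 51
Position 9 (value 5): max_ending_here = 56, max_so_far = 56

Maximum subarray: [19, 7, -14, 18, -2, 20, 3, 5]
Maximum sum: 56

The maximum subarray is [19, 7, -14, 18, -2, 20, 3, 5] with sum 56. This subarray runs from index 2 to index 9.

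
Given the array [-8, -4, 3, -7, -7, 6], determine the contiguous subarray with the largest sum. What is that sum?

Using Kadane's algorithm on [-8, -4, 3, -7, -7, 6]:

Scanning through the array:
Position 1 (value -4): max_ending_here = -4, max_so_far = -4
Position 2 (value 3): max_ending_here = 3, max_so_far = 3
Position 3 (value -7): max_ending_here = -4, max_so_far = 3
Position 4 (value -7): max_ending_here = -7, max_so_far = 3
Position 5 (value 6): max_ending_here = 6, max_so_far = 6

Maximum subarray: [6]
Maximum sum: 6

The maximum subarray is [6] with sum 6. This subarray runs from index 5 to index 5.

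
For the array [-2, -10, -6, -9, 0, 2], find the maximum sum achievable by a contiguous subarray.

Using Kadane's algorithm on [-2, -10, -6, -9, 0, 2]:

Scanning through the array:
Position 1 (value -10): max_ending_here = -10, max_so_far = -2
Position 2 (value -6): max_ending_here = -6, max_so_far = -2
Position 3 (value -9): max_ending_here = -9, max_so_far = -2
Position 4 (value 0): max_ending_here = 0, max_so_far = 0
Position 5 (value 2): max_ending_here = 2, max_so_far = 2

Maximum subarray: [0, 2]
Maximum sum: 2

The maximum subarray is [0, 2] with sum 2. This subarray runs from index 4 to index 5.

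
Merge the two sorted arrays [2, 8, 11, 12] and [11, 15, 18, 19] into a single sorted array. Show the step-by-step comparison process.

Merging process:

Compare 2 vs 11: take 2 from left. Merged: [2]
Compare 8 vs 11: take 8 from left. Merged: [2, 8]
Compare 11 vs 11: take 11 from left. Merged: [2, 8, 11]
Compare 12 vs 11: take 11 from right. Merged: [2, 8, 11, 11]
Compare 12 vs 15: take 12 from left. Merged: [2, 8, 11, 11, 12]
Append remaining from right: [15, 18, 19]. Merged: [2, 8, 11, 11, 12, 15, 18, 19]

Final merged array: [2, 8, 11, 11, 12, 15, 18, 19]
Total comparisons: 5

The merged array is [2, 8, 11, 11, 12, 15, 18, 19], requiring 5 comparisons. The merge step runs in O(n) time where n is the total number of elements.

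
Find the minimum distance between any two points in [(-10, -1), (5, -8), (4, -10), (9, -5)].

Computing all pairwise distances among 4 points:

d((-10, -1), (5, -8)) = 16.5529
d((-10, -1), (4, -10)) = 16.6433
d((-10, -1), (9, -5)) = 19.4165
d((5, -8), (4, -10)) = 2.2361 <-- minimum
d((5, -8), (9, -5)) = 5.0
d((4, -10), (9, -5)) = 7.0711

Closest pair: (5, -8) and (4, -10) with distance 2.2361

The closest pair is (5, -8) and (4, -10) with Euclidean distance 2.2361. For 4 points, brute-force pairwise comparison is shown above. For large n, the divide-and-conquer algorithm (sort by x, recurse on halves, check the dividing strip) achieves O(n log n).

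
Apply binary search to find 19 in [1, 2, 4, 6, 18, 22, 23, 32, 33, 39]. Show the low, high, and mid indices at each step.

Binary search for 19 in [1, 2, 4, 6, 18, 22, 23, 32, 33, 39]:

lo=0, hi=9, mid=4, arr[mid]=18 -> 18 < 19, search right half
lo=5, hi=9, mid=7, arr[mid]=32 -> 32 > 19, search left half
lo=5, hi=6, mid=5, arr[mid]=22 -> 22 > 19, search left half
lo=5 > hi=4, target 19 not found

Binary search determines that 19 is not in the array after 3 comparisons. The search space was exhausted without finding the target.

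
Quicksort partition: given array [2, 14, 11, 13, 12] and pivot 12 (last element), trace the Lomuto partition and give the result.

Lomuto partition with pivot = 12:

Initial array: [2, 14, 11, 13, 12]

arr[0]=2 <= 12: swap with position 0, array becomes [2, 14, 11, 13, 12]
arr[1]=14 > 12: no swap
arr[2]=11 <= 12: swap with position 1, array becomes [2, 11, 14, 13, 12]
arr[3]=13 > 12: no swap

Place pivot at position 2: [2, 11, 12, 13, 14]
Pivot position: 2

After partitioning with pivot 12, the array becomes [2, 11, 12, 13, 14]. The pivot is placed at index 2. All elements to the left of the pivot are <= 12, and all elements to the right are > 12.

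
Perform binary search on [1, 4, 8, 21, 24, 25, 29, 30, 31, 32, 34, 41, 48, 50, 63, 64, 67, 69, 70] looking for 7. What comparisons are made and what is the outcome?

Binary search for 7 in [1, 4, 8, 21, 24, 25, 29, 30, 31, 32, 34, 41, 48, 50, 63, 64, 67, 69, 70]:

lo=0, hi=18, mid=9, arr[mid]=32 -> 32 > 7, search left half
lo=0, hi=8, mid=4, arr[mid]=24 -> 24 > 7, search left half
lo=0, hi=3, mid=1, arr[mid]=4 -> 4 < 7, search right half
lo=2, hi=3, mid=2, arr[mid]=8 -> 8 > 7, search left half
lo=2 > hi=1, target 7 not found

Binary search determines that 7 is not in the array after 4 comparisons. The search space was exhausted without finding the target.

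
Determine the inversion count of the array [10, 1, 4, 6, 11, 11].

Finding inversions in [10, 1, 4, 6, 11, 11]:

(0, 1): arr[0]=10 > arr[1]=1
(0, 2): arr[0]=10 > arr[2]=4
(0, 3): arr[0]=10 > arr[3]=6

Total inversions: 3

The array has 3 inversion(s): (0,1), (0,2), (0,3). Each pair (i,j) satisfies i < j and arr[i] > arr[j].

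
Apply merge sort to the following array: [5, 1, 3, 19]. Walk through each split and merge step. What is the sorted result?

Merge sort trace:

Split: [5, 1, 3, 19] -> [5, 1] and [3, 19]
  Split: [5, 1] -> [5] and [1]
  Merge: [5] + [1] -> [1, 5]
  Split: [3, 19] -> [3] and [19]
  Merge: [3] + [19] -> [3, 19]
Merge: [1, 5] + [3, 19] -> [1, 3, 5, 19]

Final sorted array: [1, 3, 5, 19]

The merge sort proceeds by recursively splitting the array and merging sorted halves.
After all merges, the sorted array is [1, 3, 5, 19].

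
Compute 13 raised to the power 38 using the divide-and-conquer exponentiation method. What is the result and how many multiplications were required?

Computing 13^38 by squaring (build up from 13^1; each line after the first costs one multiplication):

13^1 = 13
13^2 = (13^1)^2 = 13^2 = 169
13^4 = (13^2)^2 = 169^2 = 28561
13^8 = (13^4)^2 = 28561^2 = 815730721
13^9 = 13 * 13^8 = 13 * 815730721 = 10604499373
13^18 = (13^9)^2 = 10604499373^2 = 112455406951957393129
13^19 = 13 * 13^18 = 13 * 112455406951957393129 = 1461920290375446110677
13^38 = (13^19)^2 = 1461920290375446110677^2 = 2137210935411428674141543654682486133398329

Result: 2137210935411428674141543654682486133398329
Multiplications needed: 7 (7 lines after 13^1)

13^38 = 2137210935411428674141543654682486133398329. Using exponentiation by squaring, this requires 7 multiplications. The key idea: if the exponent is even, square the half-power; if odd, multiply by the base once.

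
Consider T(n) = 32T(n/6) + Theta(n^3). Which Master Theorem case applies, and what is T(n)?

Master Theorem for T(n) = 32T(n/6) + O(n^3):

a = 32, b = 6, c = 3
log_b(a) = log_6(32) = 1.9343

Case 3: c = 3 > log_6(32) = 1.9343
T(n) = O(n^3) = O(n^3)

For T(n) = 32T(n/6) + O(n^3): log_6(32) = 1.9343. This is Case 3 of the Master Theorem (c > log_b(a), work dominated by root), giving O(n^3).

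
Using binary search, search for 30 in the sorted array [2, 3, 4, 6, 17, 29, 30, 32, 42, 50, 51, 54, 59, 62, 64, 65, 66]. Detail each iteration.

Binary search for 30 in [2, 3, 4, 6, 17, 29, 30, 32, 42, 50, 51, 54, 59, 62, 64, 65, 66]:

lo=0, hi=16, mid=8, arr[mid]=42 -> 42 > 30, search left half
lo=0, hi=7, mid=3, arr[mid]=6 -> 6 < 30, search right half
lo=4, hi=7, mid=5, arr[mid]=29 -> 29 < 30, search right half
lo=6, hi=7, mid=6, arr[mid]=30 -> Found target at index 6!

Binary search finds 30 at index 6 after 4 comparisons. The search repeatedly halves the search space by comparing with the middle element.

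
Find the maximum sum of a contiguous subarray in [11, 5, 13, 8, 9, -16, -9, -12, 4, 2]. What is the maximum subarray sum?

Using Kadane's algorithm on [11, 5, 13, 8, 9, -16, -9, -12, 4, 2]:

Scanning through the array:
Position 1 (value 5): max_ending_here = 16, max_so_far = 16
Position 2 (value 13): max_ending_here = 29, max_so_far = 29
Position 3 (value 8): max_ending_here = 37, max_so_far = 37
Position 4 (value 9): max_ending_here = 46, max_so_far = 46
Position 5 (value -16): max_ending_here = 30, max_so_far = 46
Position 6 (value -9): max_ending_here = 21, max_so_far = 46
Position 7 (value -12): max_ending_here = 9, max_so_far = 46
Position 8 (value 4): max_ending_here = 13, max_so_far = 46
Position 9 (value 2): max_ending_here = 15, max_so_far = 46

Maximum subarray: [11, 5, 13, 8, 9]
Maximum sum: 46

The maximum subarray is [11, 5, 13, 8, 9] with sum 46. This subarray runs from index 0 to index 4.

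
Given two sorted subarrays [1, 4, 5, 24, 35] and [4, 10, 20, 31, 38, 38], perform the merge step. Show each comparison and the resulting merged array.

Merging process:

Compare 1 vs 4: take 1 from left. Merged: [1]
Compare 4 vs 4: take 4 from left. Merged: [1, 4]
Compare 5 vs 4: take 4 from right. Merged: [1, 4, 4]
Compare 5 vs 10: take 5 from left. Merged: [1, 4, 4, 5]
Compare 24 vs 10: take 10 from right. Merged: [1, 4, 4, 5, 10]
Compare 24 vs 20: take 20 from right. Merged: [1, 4, 4, 5, 10, 20]
Compare 24 vs 31: take 24 from left. Merged: [1, 4, 4, 5, 10, 20, 24]
Compare 35 vs 31: take 31 from right. Merged: [1, 4, 4, 5, 10, 20, 24, 31]
Compare 35 vs 38: take 35 from left. Merged: [1, 4, 4, 5, 10, 20, 24, 31, 35]
Append remaining from right: [38, 38]. Merged: [1, 4, 4, 5, 10, 20, 24, 31, 35, 38, 38]

Final merged array: [1, 4, 4, 5, 10, 20, 24, 31, 35, 38, 38]
Total comparisons: 9

The merged array is [1, 4, 4, 5, 10, 20, 24, 31, 35, 38, 38], requiring 9 comparisons. The merge step runs in O(n) time where n is the total number of elements.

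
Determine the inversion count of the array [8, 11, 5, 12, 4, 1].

Finding inversions in [8, 11, 5, 12, 4, 1]:

(0, 2): arr[0]=8 > arr[2]=5
(0, 4): arr[0]=8 > arr[4]=4
(0, 5): arr[0]=8 > arr[5]=1
(1, 2): arr[1]=11 > arr[2]=5
(1, 4): arr[1]=11 > arr[4]=4
(1, 5): arr[1]=11 > arr[5]=1
(2, 4): arr[2]=5 > arr[4]=4
(2, 5): arr[2]=5 > arr[5]=1
(3, 4): arr[3]=12 > arr[4]=4
(3, 5): arr[3]=12 > arr[5]=1
(4, 5): arr[4]=4 > arr[5]=1

Total inversions: 11

The array has 11 inversion(s): (0,2), (0,4), (0,5), (1,2), (1,4), (1,5), (2,4), (2,5), (3,4), (3,5), (4,5). Each pair (i,j) satisfies i < j and arr[i] > arr[j].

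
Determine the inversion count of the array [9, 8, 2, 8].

Finding inversions in [9, 8, 2, 8]:

(0, 1): arr[0]=9 > arr[1]=8
(0, 2): arr[0]=9 > arr[2]=2
(0, 3): arr[0]=9 > arr[3]=8
(1, 2): arr[1]=8 > arr[2]=2

Total inversions: 4

The array has 4 inversion(s): (0,1), (0,2), (0,3), (1,2). Each pair (i,j) satisfies i < j and arr[i] > arr[j].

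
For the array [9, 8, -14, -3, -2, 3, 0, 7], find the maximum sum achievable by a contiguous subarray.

Using Kadane's algorithm on [9, 8, -14, -3, -2, 3, 0, 7]:

Scanning through the array:
Position 1 (value 8): max_ending_here = 17, max_so_far = 17
Position 2 (value -14): max_ending_here = 3, max_so_far = 17
Position 3 (value -3): max_ending_here = 0, max_so_far = 17
Position 4 (value -2): max_ending_here = -2, max_so_far = 17
Position 5 (value 3): max_ending_here = 3, max_so_far = 17
Position 6 (value 0): max_ending_here = 3, max_so_far = 17
Position 7 (value 7): max_ending_here = 10, max_so_far = 17

Maximum subarray: [9, 8]
Maximum sum: 17

The maximum subarray is [9, 8] with sum 17. This subarray runs from index 0 to index 1.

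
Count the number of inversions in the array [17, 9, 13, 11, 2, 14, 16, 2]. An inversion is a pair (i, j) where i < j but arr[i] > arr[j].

Finding inversions in [17, 9, 13, 11, 2, 14, 16, 2]:

(0, 1): arr[0]=17 > arr[1]=9
(0, 2): arr[0]=17 > arr[2]=13
(0, 3): arr[0]=17 > arr[3]=11
(0, 4): arr[0]=17 > arr[4]=2
(0, 5): arr[0]=17 > arr[5]=14
(0, 6): arr[0]=17 > arr[6]=16
(0, 7): arr[0]=17 > arr[7]=2
(1, 4): arr[1]=9 > arr[4]=2
(1, 7): arr[1]=9 > arr[7]=2
(2, 3): arr[2]=13 > arr[3]=11
(2, 4): arr[2]=13 > arr[4]=2
(2, 7): arr[2]=13 > arr[7]=2
(3, 4): arr[3]=11 > arr[4]=2
(3, 7): arr[3]=11 > arr[7]=2
(5, 7): arr[5]=14 > arr[7]=2
(6, 7): arr[6]=16 > arr[7]=2

Total inversions: 16

The array has 16 inversion(s): (0,1), (0,2), (0,3), (0,4), (0,5), (0,6), (0,7), (1,4), (1,7), (2,3), (2,4), (2,7), (3,4), (3,7), (5,7), (6,7). Each pair (i,j) satisfies i < j and arr[i] > arr[j].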